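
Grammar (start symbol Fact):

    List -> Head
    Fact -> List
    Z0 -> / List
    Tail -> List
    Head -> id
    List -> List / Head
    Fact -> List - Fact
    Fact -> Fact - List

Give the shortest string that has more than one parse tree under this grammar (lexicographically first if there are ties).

length 1: no string has ≥2 trees
length 3: id - id has 2 parse trees

Two derivations of id - id:
  Fact ⇒ List - Fact ⇒ Head - Fact ⇒ id - Fact ⇒ id - List ⇒ id - Head ⇒ id - id
  Fact ⇒ Fact - List ⇒ List - List ⇒ Head - List ⇒ id - List ⇒ id - Head ⇒ id - id

id - id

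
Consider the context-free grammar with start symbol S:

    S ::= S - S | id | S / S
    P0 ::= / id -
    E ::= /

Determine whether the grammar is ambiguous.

Ambiguous

Witness: id - id - id

Derivation 1: S ⇒ S - S ⇒ S - S - S ⇒ id - S - S ⇒ id - id - S ⇒ id - id - id
Derivation 2: S ⇒ S - S ⇒ id - S ⇒ id - S - S ⇒ id - id - S ⇒ id - id - id

Two distinct leftmost derivations for the same string.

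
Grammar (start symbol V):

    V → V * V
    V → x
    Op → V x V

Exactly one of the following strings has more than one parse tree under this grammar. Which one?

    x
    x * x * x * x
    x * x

x: 1 tree
x * x * x * x: 5 trees
x * x: 1 tree

x * x * x * x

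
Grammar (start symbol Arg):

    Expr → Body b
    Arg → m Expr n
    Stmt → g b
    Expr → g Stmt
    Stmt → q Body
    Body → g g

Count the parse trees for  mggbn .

2

Parse trees for mggbn:
  [Arg m [Expr [Body g g] b] n]
  [Arg m [Expr g [Stmt g b]] n]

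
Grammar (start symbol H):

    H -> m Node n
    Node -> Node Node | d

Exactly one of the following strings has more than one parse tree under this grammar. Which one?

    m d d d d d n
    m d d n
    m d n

m d d d d d n: 14 trees
m d d n: 1 tree
m d n: 1 tree

m d d d d d n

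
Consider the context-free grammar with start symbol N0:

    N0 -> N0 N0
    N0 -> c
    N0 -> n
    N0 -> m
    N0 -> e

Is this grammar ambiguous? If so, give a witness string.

Witness: c c c

Derivation 1: N0 ⇒ N0 N0 ⇒ N0 N0 N0 ⇒ c N0 N0 ⇒ c c N0 ⇒ c c c
Derivation 2: N0 ⇒ N0 N0 ⇒ c N0 ⇒ c N0 N0 ⇒ c c N0 ⇒ c c c

Two distinct leftmost derivations for the same string.

Ambiguous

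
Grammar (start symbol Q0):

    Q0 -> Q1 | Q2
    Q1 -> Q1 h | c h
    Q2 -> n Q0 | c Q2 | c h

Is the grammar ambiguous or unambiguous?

Ambiguous

Witness: c h

Derivation 1: Q0 ⇒ Q1 ⇒ c h
Derivation 2: Q0 ⇒ Q2 ⇒ c h

Two distinct leftmost derivations for the same string.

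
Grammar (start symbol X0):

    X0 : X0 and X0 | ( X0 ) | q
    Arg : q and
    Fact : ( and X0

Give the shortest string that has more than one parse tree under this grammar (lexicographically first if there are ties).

length 1: no string has ≥2 trees
length 3: no string has ≥2 trees
length 5: q and q and q has 2 parse trees

Two derivations of q and q and q:
  X0 ⇒ X0 and X0 ⇒ X0 and X0 and X0 ⇒ q and X0 and X0 ⇒ q and q and X0 ⇒ q and q and q
  X0 ⇒ X0 and X0 ⇒ q and X0 ⇒ q and X0 and X0 ⇒ q and q and X0 ⇒ q and q and q

q and q and q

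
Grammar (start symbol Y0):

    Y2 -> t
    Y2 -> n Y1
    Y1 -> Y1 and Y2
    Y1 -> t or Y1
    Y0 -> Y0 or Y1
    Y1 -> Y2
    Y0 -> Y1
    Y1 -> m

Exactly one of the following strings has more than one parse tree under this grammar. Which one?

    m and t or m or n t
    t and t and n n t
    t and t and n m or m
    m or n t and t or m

m or n t and t or m

m and t or m or n t: 1 tree
t and t and n n t: 1 tree
t and t and n m or m: 1 tree
m or n t and t or m: 2 trees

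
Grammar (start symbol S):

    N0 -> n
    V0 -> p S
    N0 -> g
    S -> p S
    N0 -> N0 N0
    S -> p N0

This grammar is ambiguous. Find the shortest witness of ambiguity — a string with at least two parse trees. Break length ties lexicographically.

p g g g

length 2: no string has ≥2 trees
length 3: no string has ≥2 trees
length 4: p g g g has 2 parse trees

Two derivations of p g g g:
  S ⇒ p N0 ⇒ p N0 N0 ⇒ p g N0 ⇒ p g N0 N0 ⇒ p g g N0 ⇒ p g g g
  S ⇒ p N0 ⇒ p N0 N0 ⇒ p N0 N0 N0 ⇒ p g N0 N0 ⇒ p g g N0 ⇒ p g g g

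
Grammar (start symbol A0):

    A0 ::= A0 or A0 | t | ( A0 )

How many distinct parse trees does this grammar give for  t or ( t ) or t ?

Parse trees for t or ( t ) or t:
  [A0 [A0 t] or [A0 [A0 ( [A0 t] )] or [A0 t]]]
  [A0 [A0 [A0 t] or [A0 ( [A0 t] )]] or [A0 t]]

2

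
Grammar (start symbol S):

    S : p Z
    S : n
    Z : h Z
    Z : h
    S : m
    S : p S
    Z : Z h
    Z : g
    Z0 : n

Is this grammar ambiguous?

Witness: p h h

Derivation 1: S ⇒ p Z ⇒ p h Z ⇒ p h h
Derivation 2: S ⇒ p Z ⇒ p Z h ⇒ p h h

Two distinct leftmost derivations for the same string.

Ambiguous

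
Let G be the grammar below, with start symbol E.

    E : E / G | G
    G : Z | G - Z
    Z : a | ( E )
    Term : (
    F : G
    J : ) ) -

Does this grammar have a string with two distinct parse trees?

Unambiguous

(Term, F, J are unreachable from E, so their rules don't affect L(E).) The grammar is stratified — E handles '/' (left-recursive), G handles '-', Z atoms. Each operator has a fixed associativity and precedence level, so every string has one parse.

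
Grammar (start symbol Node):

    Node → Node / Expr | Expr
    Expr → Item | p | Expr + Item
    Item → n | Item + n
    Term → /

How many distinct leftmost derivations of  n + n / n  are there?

2

Parse trees for n + n / n:
  [Node [Node [Expr [Item [Item n] + n]]] / [Expr [Item n]]]
  [Node [Node [Expr [Expr [Item n]] + [Item n]]] / [Expr [Item n]]]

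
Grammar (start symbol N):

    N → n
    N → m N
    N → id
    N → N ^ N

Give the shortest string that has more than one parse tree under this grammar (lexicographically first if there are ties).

m id ^ id

length 1: no string has ≥2 trees
length 2: no string has ≥2 trees
length 3: no string has ≥2 trees
length 4: m id ^ id has 2 parse trees

Two derivations of m id ^ id:
  N ⇒ m N ⇒ m N ^ N ⇒ m id ^ N ⇒ m id ^ id
  N ⇒ N ^ N ⇒ m N ^ N ⇒ m id ^ N ⇒ m id ^ id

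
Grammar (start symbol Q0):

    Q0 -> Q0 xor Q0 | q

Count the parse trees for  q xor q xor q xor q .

5

Parse trees for q xor q xor q xor q:
  [Q0 [Q0 q] xor [Q0 [Q0 q] xor [Q0 [Q0 q] xor [Q0 q]]]]
  [Q0 [Q0 q] xor [Q0 [Q0 [Q0 q] xor [Q0 q]] xor [Q0 q]]]
  [Q0 [Q0 [Q0 q] xor [Q0 q]] xor [Q0 [Q0 q] xor [Q0 q]]]
  [Q0 [Q0 [Q0 q] xor [Q0 [Q0 q] xor [Q0 q]]] xor [Q0 q]]
  [Q0 [Q0 [Q0 [Q0 q] xor [Q0 q]] xor [Q0 q]] xor [Q0 q]]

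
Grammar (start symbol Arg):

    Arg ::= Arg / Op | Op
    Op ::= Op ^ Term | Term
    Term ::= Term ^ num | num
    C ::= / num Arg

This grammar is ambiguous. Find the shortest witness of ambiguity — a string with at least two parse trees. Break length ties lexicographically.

length 1: no string has ≥2 trees
length 3: num ^ num has 2 parse trees

Two derivations of num ^ num:
  Arg ⇒ Op ⇒ Op ^ Term ⇒ Term ^ Term ⇒ num ^ Term ⇒ num ^ num
  Arg ⇒ Op ⇒ Term ⇒ Term ^ num ⇒ num ^ num

num ^ num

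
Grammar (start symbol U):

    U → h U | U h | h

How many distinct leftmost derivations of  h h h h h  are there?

Parse trees for h h h h h (showing first 6 of 16):
  [U h [U h [U h [U h [U h]]]]]
  [U h [U h [U h [U [U h] h]]]]
  [U h [U h [U [U h [U h]] h]]]
  [U h [U h [U [U [U h] h] h]]]
  [U h [U [U h [U h [U h]]] h]]
  [U h [U [U h [U [U h] h]] h]]

16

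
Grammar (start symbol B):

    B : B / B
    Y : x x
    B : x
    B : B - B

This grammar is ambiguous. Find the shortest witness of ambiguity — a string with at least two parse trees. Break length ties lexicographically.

length 1: no string has ≥2 trees
length 3: no string has ≥2 trees
length 5: x - x - x has 2 parse trees

Two derivations of x - x - x:
  B ⇒ B - B ⇒ x - B ⇒ x - B - B ⇒ x - x - B ⇒ x - x - x
  B ⇒ B - B ⇒ B - B - B ⇒ x - B - B ⇒ x - x - B ⇒ x - x - x

x - x - x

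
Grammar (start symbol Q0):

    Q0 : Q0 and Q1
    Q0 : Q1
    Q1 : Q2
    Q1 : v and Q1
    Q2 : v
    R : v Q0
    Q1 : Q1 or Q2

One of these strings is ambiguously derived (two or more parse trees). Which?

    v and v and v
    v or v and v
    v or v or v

v and v and v

v and v and v: 4 trees
v or v and v: 1 tree
v or v or v: 1 tree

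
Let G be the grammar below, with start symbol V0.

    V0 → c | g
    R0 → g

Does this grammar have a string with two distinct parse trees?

Only V0 is reachable from V0; ignoring the rest: Each reachable nonterminal has at most one production per leading terminal, and all productions are right-linear; the derivation is determined token-by-token.

Unambiguous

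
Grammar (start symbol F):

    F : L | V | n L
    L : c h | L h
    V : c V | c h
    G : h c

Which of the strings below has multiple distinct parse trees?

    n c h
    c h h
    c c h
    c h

c h

n c h: 1 tree
c h h: 1 tree
c c h: 1 tree
c h: 2 trees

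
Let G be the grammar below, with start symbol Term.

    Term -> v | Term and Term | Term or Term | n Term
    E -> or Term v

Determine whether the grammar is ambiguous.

Ambiguous

Witness: n v and v

Derivation 1: Term ⇒ Term and Term ⇒ n Term and Term ⇒ n v and Term ⇒ n v and v
Derivation 2: Term ⇒ n Term ⇒ n Term and Term ⇒ n v and Term ⇒ n v and v

Two distinct leftmost derivations for the same string.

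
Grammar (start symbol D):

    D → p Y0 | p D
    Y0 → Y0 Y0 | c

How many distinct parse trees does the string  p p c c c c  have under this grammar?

Parse trees for p p c c c c:
  [D p [D p [Y0 [Y0 c] [Y0 [Y0 c] [Y0 [Y0 c] [Y0 c]]]]]]
  [D p [D p [Y0 [Y0 c] [Y0 [Y0 [Y0 c] [Y0 c]] [Y0 c]]]]]
  [D p [D p [Y0 [Y0 [Y0 c] [Y0 c]] [Y0 [Y0 c] [Y0 c]]]]]
  [D p [D p [Y0 [Y0 [Y0 c] [Y0 [Y0 c] [Y0 c]]] [Y0 c]]]]
  [D p [D p [Y0 [Y0 [Y0 [Y0 c] [Y0 c]] [Y0 c]] [Y0 c]]]]

5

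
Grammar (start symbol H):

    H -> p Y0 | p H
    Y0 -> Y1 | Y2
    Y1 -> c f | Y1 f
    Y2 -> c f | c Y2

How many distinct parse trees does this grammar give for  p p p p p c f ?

Parse trees for p p p p p c f:
  [H p [H p [H p [H p [H p [Y0 [Y1 c f]]]]]]]
  [H p [H p [H p [H p [H p [Y0 [Y2 c f]]]]]]]

2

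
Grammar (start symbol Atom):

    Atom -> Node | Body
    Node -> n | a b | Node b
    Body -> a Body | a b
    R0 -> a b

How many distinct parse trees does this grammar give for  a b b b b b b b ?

1

Parse trees for a b b b b b b b:
  [Atom [Node [Node [Node [Node [Node [Node [Node a b] b] b] b] b] b] b]]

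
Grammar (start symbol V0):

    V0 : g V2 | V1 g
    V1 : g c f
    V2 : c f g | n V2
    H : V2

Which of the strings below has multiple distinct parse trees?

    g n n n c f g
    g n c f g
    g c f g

g c f g

g n n n c f g: 1 tree
g n c f g: 1 tree
g c f g: 2 trees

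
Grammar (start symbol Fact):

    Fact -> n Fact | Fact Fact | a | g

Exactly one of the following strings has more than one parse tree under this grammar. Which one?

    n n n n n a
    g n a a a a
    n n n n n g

n n n n n a: 1 tree
g n a a a a: 28 trees
n n n n n g: 1 tree

g n a a a a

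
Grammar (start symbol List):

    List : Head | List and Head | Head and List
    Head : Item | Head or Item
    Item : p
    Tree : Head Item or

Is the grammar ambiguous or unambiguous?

Witness: p and p

Derivation 1: List ⇒ List and Head ⇒ Head and Head ⇒ Item and Head ⇒ p and Head ⇒ p and Item ⇒ p and p
Derivation 2: List ⇒ Head and List ⇒ Item and List ⇒ p and List ⇒ p and Head ⇒ p and Item ⇒ p and p

Two distinct leftmost derivations for the same string.

Ambiguous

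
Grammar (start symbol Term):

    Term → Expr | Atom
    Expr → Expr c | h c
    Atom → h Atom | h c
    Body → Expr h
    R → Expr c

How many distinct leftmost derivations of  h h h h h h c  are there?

1

Parse trees for h h h h h h c:
  [Term [Atom h [Atom h [Atom h [Atom h [Atom h [Atom h c]]]]]]]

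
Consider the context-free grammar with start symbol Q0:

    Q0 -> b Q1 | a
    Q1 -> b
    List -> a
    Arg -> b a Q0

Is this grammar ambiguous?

Unambiguous

Only Q0, Q1 are reachable from Q0; ignoring the rest: Restricted to the reachable nonterminals, every rule has the form A → t or A → t B, and no two rules for the same A share a first terminal. The grammar encodes a DFA — one run per string.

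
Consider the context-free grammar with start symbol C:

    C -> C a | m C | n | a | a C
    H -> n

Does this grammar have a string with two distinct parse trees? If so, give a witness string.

Witness: a a

Derivation 1: C ⇒ C a ⇒ a a
Derivation 2: C ⇒ a C ⇒ a a

Two distinct leftmost derivations for the same string.

Ambiguous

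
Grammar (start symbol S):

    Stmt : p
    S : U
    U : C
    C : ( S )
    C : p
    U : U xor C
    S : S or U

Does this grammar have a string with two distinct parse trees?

(Stmt is unreachable from S, so its rules don't affect L(S).) The grammar is stratified — S handles 'or' (left-recursive), U handles 'xor', C atoms. Each operator has a fixed associativity and precedence level, so every string has one parse.

Unambiguous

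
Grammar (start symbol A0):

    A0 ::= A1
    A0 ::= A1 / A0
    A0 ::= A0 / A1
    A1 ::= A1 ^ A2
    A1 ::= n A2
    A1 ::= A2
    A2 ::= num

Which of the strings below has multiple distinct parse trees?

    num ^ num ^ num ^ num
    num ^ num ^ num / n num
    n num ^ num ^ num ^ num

num ^ num ^ num / n num

num ^ num ^ num ^ num: 1 tree
num ^ num ^ num / n num: 2 trees
n num ^ num ^ num ^ num: 1 tree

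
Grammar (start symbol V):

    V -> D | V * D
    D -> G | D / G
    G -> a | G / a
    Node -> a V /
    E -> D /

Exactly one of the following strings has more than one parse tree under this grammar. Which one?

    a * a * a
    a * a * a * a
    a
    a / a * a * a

a * a * a: 1 tree
a * a * a * a: 1 tree
a: 1 tree
a / a * a * a: 2 trees

a / a * a * a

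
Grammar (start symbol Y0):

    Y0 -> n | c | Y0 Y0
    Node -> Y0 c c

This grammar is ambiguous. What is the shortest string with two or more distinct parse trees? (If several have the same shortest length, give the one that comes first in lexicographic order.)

c c c

length 1: no string has ≥2 trees
length 2: no string has ≥2 trees
length 3: c c c has 2 parse trees

Two derivations of c c c:
  Y0 ⇒ Y0 Y0 ⇒ c Y0 ⇒ c Y0 Y0 ⇒ c c Y0 ⇒ c c c
  Y0 ⇒ Y0 Y0 ⇒ Y0 Y0 Y0 ⇒ c Y0 Y0 ⇒ c c Y0 ⇒ c c c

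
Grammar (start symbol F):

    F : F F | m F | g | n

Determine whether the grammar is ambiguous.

Witness: g g g

Derivation 1: F ⇒ F F ⇒ F F F ⇒ g F F ⇒ g g F ⇒ g g g
Derivation 2: F ⇒ F F ⇒ g F ⇒ g F F ⇒ g g F ⇒ g g g

Two distinct leftmost derivations for the same string.

Ambiguous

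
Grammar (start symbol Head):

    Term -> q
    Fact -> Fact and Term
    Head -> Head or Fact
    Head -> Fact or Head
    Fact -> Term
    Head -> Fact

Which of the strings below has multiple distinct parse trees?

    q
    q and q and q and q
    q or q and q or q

q: 1 tree
q and q and q and q: 1 tree
q or q and q or q: 4 trees

q or q and q or q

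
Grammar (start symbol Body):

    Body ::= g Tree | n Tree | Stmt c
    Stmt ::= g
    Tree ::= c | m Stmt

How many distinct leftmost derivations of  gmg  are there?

Parse trees for gmg:
  [Body g [Tree m [Stmt g]]]

1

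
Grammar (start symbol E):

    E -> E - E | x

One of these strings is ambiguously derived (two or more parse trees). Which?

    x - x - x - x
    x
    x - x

x - x - x - x: 5 trees
x: 1 tree
x - x: 1 tree

x - x - x - x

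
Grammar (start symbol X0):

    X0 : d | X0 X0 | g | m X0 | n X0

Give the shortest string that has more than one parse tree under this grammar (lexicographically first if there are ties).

length 1: no string has ≥2 trees
length 2: no string has ≥2 trees
length 3: d d d has 2 parse trees

Two derivations of d d d:
  X0 ⇒ X0 X0 ⇒ d X0 ⇒ d X0 X0 ⇒ d d X0 ⇒ d d d
  X0 ⇒ X0 X0 ⇒ X0 X0 X0 ⇒ d X0 X0 ⇒ d d X0 ⇒ d d d

d d d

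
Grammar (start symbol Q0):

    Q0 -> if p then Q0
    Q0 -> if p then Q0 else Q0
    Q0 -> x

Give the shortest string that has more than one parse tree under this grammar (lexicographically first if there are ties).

length 1: no string has ≥2 trees
length 4: no string has ≥2 trees
length 6: no string has ≥2 trees
length 7: no string has ≥2 trees
length 9: if p then if p then x else x has 2 parse trees

Two derivations of if p then if p then x else x:
  Q0 ⇒ if p then Q0 ⇒ if p then if p then Q0 else Q0 ⇒ if p then if p then x else Q0 ⇒ if p then if p then x else x
  Q0 ⇒ if p then Q0 else Q0 ⇒ if p then if p then Q0 else Q0 ⇒ if p then if p then x else Q0 ⇒ if p then if p then x else x

if p then if p then x else x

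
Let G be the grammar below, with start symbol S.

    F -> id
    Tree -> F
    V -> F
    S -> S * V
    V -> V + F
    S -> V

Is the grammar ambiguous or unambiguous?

(Tree is unreachable from S, so its rules don't affect L(S).) The grammar is stratified — S handles '*' (left-recursive), V handles '+', F atoms. Each operator has a fixed associativity and precedence level, so every string has one parse.

Unambiguous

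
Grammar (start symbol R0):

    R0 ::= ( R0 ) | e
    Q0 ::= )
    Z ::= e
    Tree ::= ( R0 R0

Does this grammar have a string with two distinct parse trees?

Unambiguous

(Q0, Z, Tree are unreachable from R0, so their rules don't affect L(R0).) L(R0) is { openⁿ atom closeⁿ : n ≥ 0 }. The bracket depth fixes n, and the derivation is forced at every step.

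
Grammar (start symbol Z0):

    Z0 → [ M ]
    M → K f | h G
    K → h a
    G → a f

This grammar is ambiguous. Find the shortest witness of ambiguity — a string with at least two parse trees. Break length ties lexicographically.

length 5: [ h a f ] has 2 parse trees

Two derivations of [ h a f ]:
  Z0 ⇒ [ M ] ⇒ [ K f ] ⇒ [ h a f ]
  Z0 ⇒ [ M ] ⇒ [ h G ] ⇒ [ h a f ]

[ h a f ]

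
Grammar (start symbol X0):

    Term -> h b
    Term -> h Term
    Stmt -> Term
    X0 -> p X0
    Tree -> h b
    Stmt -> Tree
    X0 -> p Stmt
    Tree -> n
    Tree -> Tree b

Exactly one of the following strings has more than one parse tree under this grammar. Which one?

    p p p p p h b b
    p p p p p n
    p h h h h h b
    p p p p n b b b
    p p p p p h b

p p p p p h b

p p p p p h b b: 1 tree
p p p p p n: 1 tree
p h h h h h b: 1 tree
p p p p n b b b: 1 tree
p p p p p h b: 2 trees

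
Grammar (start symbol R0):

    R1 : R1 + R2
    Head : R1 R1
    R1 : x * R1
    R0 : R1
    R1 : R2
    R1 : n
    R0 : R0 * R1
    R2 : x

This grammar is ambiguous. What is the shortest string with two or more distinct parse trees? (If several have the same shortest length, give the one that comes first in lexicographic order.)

length 1: no string has ≥2 trees
length 3: x * n has 2 parse trees

Two derivations of x * n:
  R0 ⇒ R1 ⇒ x * R1 ⇒ x * n
  R0 ⇒ R0 * R1 ⇒ R1 * R1 ⇒ R2 * R1 ⇒ x * R1 ⇒ x * n

x * n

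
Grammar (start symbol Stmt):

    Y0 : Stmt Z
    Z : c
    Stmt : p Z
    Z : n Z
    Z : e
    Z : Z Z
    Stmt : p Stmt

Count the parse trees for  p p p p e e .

1

Parse trees for p p p p e e:
  [Stmt p [Stmt p [Stmt p [Stmt p [Z [Z e] [Z e]]]]]]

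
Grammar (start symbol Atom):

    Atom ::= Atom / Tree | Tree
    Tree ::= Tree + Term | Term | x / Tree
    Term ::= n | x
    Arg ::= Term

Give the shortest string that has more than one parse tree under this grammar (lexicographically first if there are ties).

length 1: no string has ≥2 trees
length 3: x / n has 2 parse trees

Two derivations of x / n:
  Atom ⇒ Atom / Tree ⇒ Tree / Tree ⇒ Term / Tree ⇒ x / Tree ⇒ x / Term ⇒ x / n
  Atom ⇒ Tree ⇒ x / Tree ⇒ x / Term ⇒ x / n

x / n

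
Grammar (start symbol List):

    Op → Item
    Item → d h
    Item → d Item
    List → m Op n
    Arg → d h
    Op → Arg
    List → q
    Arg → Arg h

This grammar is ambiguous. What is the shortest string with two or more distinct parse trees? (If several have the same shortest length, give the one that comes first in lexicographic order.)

length 1: no string has ≥2 trees
length 4: m d h n has 2 parse trees

Two derivations of m d h n:
  List ⇒ m Op n ⇒ m Item n ⇒ m d h n
  List ⇒ m Op n ⇒ m Arg n ⇒ m d h n

m d h n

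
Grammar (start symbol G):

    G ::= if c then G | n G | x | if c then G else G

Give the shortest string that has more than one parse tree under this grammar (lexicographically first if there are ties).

length 1: no string has ≥2 trees
length 2: no string has ≥2 trees
length 3: no string has ≥2 trees
length 4: no string has ≥2 trees
length 5: no string has ≥2 trees
length 6: no string has ≥2 trees
length 7: no string has ≥2 trees
length 8: no string has ≥2 trees
length 9: if c then if c then x else x has 2 parse trees

Two derivations of if c then if c then x else x:
  G ⇒ if c then G ⇒ if c then if c then G else G ⇒ if c then if c then x else G ⇒ if c then if c then x else x
  G ⇒ if c then G else G ⇒ if c then if c then G else G ⇒ if c then if c then x else G ⇒ if c then if c then x else x

if c then if c then x else x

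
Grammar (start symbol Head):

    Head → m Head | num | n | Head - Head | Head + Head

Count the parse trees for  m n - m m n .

2

Parse trees for m n - m m n:
  [Head m [Head [Head n] - [Head m [Head m [Head n]]]]]
  [Head [Head m [Head n]] - [Head m [Head m [Head n]]]]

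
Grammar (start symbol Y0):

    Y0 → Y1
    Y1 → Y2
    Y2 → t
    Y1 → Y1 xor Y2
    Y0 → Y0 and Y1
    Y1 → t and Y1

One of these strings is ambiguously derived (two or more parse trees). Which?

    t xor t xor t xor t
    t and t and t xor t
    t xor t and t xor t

t xor t xor t xor t: 1 tree
t and t and t xor t: 7 trees
t xor t and t xor t: 1 tree

t and t and t xor t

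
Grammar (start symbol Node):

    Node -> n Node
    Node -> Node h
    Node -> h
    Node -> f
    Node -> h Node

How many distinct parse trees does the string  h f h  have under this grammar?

Parse trees for h f h:
  [Node [Node h [Node f]] h]
  [Node h [Node [Node f] h]]

2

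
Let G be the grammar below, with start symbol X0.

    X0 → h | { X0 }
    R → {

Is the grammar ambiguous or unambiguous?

Unambiguous

(R is unreachable from X0, so its rules don't affect L(X0).) Each string is a nest of matched brackets around a single atom. An opening bracket forces the recursive rule; an atom forces the base rule.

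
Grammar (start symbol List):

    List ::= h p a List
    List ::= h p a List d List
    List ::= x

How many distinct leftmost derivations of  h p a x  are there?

1

Parse trees for h p a x:
  [List h p a [List x]]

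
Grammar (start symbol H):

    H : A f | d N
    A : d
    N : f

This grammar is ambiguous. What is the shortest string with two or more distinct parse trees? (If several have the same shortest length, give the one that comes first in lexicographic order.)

length 2: d f has 2 parse trees

Two derivations of d f:
  H ⇒ A f ⇒ d f
  H ⇒ d N ⇒ d f

d f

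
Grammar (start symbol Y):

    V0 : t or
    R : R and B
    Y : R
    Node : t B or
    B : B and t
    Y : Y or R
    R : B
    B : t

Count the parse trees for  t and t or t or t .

2

Parse trees for t and t or t or t:
  [Y [Y [Y [R [R [B t]] and [B t]]] or [R [B t]]] or [R [B t]]]
  [Y [Y [Y [R [B [B t] and t]]] or [R [B t]]] or [R [B t]]]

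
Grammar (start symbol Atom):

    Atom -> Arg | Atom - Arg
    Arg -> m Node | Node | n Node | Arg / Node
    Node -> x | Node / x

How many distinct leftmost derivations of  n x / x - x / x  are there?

Parse trees for n x / x - x / x:
  [Atom [Atom [Arg n [Node [Node x] / x]]] - [Arg [Node [Node x] / x]]]
  [Atom [Atom [Arg n [Node [Node x] / x]]] - [Arg [Arg [Node x]] / [Node x]]]
  [Atom [Atom [Arg [Arg n [Node x]] / [Node x]]] - [Arg [Node [Node x] / x]]]
  [Atom [Atom [Arg [Arg n [Node x]] / [Node x]]] - [Arg [Arg [Node x]] / [Node x]]]

4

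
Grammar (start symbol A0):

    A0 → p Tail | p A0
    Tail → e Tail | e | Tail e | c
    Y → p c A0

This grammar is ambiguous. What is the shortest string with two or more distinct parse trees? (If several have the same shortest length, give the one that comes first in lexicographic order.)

p e e

length 2: no string has ≥2 trees
length 3: p e e has 2 parse trees

Two derivations of p e e:
  A0 ⇒ p Tail ⇒ p e Tail ⇒ p e e
  A0 ⇒ p Tail ⇒ p Tail e ⇒ p e e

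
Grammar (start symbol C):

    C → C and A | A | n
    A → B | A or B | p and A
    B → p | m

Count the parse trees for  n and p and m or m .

Parse trees for n and p and m or m:
  [C [C n] and [A [A p and [A [B m]]] or [B m]]]
  [C [C n] and [A p and [A [A [B m]] or [B m]]]]
  [C [C [C n] and [A [B p]]] and [A [A [B m]] or [B m]]]

3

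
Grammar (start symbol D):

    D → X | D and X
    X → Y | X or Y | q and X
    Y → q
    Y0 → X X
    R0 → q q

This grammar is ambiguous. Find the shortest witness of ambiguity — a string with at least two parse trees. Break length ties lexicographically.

length 1: no string has ≥2 trees
length 3: q and q has 2 parse trees

Two derivations of q and q:
  D ⇒ X ⇒ q and X ⇒ q and Y ⇒ q and q
  D ⇒ D and X ⇒ X and X ⇒ Y and X ⇒ q and X ⇒ q and Y ⇒ q and q

q and q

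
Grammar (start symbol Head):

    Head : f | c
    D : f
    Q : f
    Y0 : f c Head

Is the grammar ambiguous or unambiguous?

Unambiguous

(D, Q, Y0 are unreachable from Head, so their rules don't affect L(Head).) The reachable rules are right-linear with at most one rule per (nonterminal, next-terminal) pair. Each input token forces the next rule, so parsing is deterministic.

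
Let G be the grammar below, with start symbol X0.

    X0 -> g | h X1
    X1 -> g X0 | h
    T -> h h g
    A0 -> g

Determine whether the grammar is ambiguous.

Unambiguous

(T, A0 are unreachable from X0, so their rules don't affect L(X0).) The reachable rules are right-linear with at most one rule per (nonterminal, next-terminal) pair. Each input token forces the next rule, so parsing is deterministic.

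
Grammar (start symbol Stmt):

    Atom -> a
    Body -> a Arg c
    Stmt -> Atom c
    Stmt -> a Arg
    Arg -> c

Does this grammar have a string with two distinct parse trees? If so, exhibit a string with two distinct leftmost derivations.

Ambiguous

Witness: a c

Derivation 1: Stmt ⇒ Atom c ⇒ a c
Derivation 2: Stmt ⇒ a Arg ⇒ a c

Two distinct leftmost derivations for the same string.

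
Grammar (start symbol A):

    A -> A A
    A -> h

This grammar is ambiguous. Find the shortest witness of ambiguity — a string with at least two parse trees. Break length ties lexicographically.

length 1: no string has ≥2 trees
length 2: no string has ≥2 trees
length 3: h h h has 2 parse trees

Two derivations of h h h:
  A ⇒ A A ⇒ A A A ⇒ h A A ⇒ h h A ⇒ h h h
  A ⇒ A A ⇒ h A ⇒ h A A ⇒ h h A ⇒ h h h

h h h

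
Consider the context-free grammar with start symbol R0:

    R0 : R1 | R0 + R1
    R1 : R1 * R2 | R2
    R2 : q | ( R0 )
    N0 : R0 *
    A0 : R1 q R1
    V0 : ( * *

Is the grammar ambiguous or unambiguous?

Only R0, R1, R2 are reachable from R0; ignoring the rest: This is a standard precedence ladder (R0 over R1 over R2), with each level left-recursive on its own operator ('+' at R0, '*' at R1). That structure is LR(1), hence unambiguous.

Unambiguous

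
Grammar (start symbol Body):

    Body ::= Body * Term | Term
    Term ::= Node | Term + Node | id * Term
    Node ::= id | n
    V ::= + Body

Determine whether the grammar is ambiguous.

Witness: id * id

Derivation 1: Body ⇒ Body * Term ⇒ Term * Term ⇒ Node * Term ⇒ id * Term ⇒ id * Node ⇒ id * id
Derivation 2: Body ⇒ Term ⇒ id * Term ⇒ id * Node ⇒ id * id

Two distinct leftmost derivations for the same string.

Ambiguous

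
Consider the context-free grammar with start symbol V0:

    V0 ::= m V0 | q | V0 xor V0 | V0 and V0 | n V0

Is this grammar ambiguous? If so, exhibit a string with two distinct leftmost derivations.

Ambiguous

Witness: m q and q

Derivation 1: V0 ⇒ m V0 ⇒ m V0 and V0 ⇒ m q and V0 ⇒ m q and q
Derivation 2: V0 ⇒ V0 and V0 ⇒ m V0 and V0 ⇒ m q and V0 ⇒ m q and q

Two distinct leftmost derivations for the same string.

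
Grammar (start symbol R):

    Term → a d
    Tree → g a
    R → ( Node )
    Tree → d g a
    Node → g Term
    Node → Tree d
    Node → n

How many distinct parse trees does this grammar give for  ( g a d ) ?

Parse trees for ( g a d ):
  [R ( [Node g [Term a d]] )]
  [R ( [Node [Tree g a] d] )]

2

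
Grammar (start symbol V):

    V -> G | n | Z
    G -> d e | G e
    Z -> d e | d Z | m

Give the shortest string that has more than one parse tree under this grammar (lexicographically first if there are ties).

length 1: no string has ≥2 trees
length 2: d e has 2 parse trees

Two derivations of d e:
  V ⇒ G ⇒ d e
  V ⇒ Z ⇒ d e

d e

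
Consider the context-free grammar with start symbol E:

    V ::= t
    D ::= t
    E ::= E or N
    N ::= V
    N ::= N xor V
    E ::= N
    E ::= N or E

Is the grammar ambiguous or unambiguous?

Ambiguous

Witness: t or t

Derivation 1: E ⇒ E or N ⇒ N or N ⇒ V or N ⇒ t or N ⇒ t or V ⇒ t or t
Derivation 2: E ⇒ N or E ⇒ V or E ⇒ t or E ⇒ t or N ⇒ t or V ⇒ t or t

Two distinct leftmost derivations for the same string.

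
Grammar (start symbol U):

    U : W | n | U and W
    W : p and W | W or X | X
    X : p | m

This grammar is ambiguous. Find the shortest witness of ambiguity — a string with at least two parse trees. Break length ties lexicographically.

p and m

length 1: no string has ≥2 trees
length 3: p and m has 2 parse trees

Two derivations of p and m:
  U ⇒ W ⇒ p and W ⇒ p and X ⇒ p and m
  U ⇒ U and W ⇒ W and W ⇒ X and W ⇒ p and W ⇒ p and X ⇒ p and m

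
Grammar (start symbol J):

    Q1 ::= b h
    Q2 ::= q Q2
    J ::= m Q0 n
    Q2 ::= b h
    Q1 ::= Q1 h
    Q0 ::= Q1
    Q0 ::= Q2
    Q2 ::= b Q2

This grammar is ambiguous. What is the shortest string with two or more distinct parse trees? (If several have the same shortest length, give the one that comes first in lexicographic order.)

m b h n

length 4: m b h n has 2 parse trees

Two derivations of m b h n:
  J ⇒ m Q0 n ⇒ m Q1 n ⇒ m b h n
  J ⇒ m Q0 n ⇒ m Q2 n ⇒ m b h n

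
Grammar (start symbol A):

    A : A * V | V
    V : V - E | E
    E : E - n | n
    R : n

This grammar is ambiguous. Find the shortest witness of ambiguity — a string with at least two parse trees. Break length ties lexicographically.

length 1: no string has ≥2 trees
length 3: n - n has 2 parse trees

Two derivations of n - n:
  A ⇒ V ⇒ V - E ⇒ E - E ⇒ n - E ⇒ n - n
  A ⇒ V ⇒ E ⇒ E - n ⇒ n - n

n - n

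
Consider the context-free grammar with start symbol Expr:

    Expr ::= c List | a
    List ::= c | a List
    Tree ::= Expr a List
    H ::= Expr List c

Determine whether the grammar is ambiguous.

Unambiguous

Only Expr, List are reachable from Expr; ignoring the rest: Each reachable nonterminal has at most one production per leading terminal, and all productions are right-linear; the derivation is determined token-by-token.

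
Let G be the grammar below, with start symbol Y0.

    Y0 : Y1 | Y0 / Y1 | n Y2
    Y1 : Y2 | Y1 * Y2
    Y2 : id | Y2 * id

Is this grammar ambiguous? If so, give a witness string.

Witness: id * id

Derivation 1: Y0 ⇒ Y1 ⇒ Y2 ⇒ Y2 * id ⇒ id * id
Derivation 2: Y0 ⇒ Y1 ⇒ Y1 * Y2 ⇒ Y2 * Y2 ⇒ id * Y2 ⇒ id * id

Two distinct leftmost derivations for the same string.

Ambiguous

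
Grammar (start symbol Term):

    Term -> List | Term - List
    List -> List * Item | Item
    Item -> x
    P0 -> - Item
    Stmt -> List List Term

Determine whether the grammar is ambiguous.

Unambiguous

Only Term, List, Item are reachable from Term; ignoring the rest: The grammar is stratified — Term handles '-' (left-recursive), List handles '*', Item atoms. Each operator has a fixed associativity and precedence level, so every string has one parse.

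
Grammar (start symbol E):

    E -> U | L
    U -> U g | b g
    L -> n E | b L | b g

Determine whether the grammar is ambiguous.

Ambiguous

Witness: b g

Derivation 1: E ⇒ U ⇒ b g
Derivation 2: E ⇒ L ⇒ b g

Two distinct leftmost derivations for the same string.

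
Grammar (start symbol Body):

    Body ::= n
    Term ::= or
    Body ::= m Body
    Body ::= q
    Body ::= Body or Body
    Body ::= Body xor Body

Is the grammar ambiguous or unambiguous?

Ambiguous

Witness: m n or n

Derivation 1: Body ⇒ m Body ⇒ m Body or Body ⇒ m n or Body ⇒ m n or n
Derivation 2: Body ⇒ Body or Body ⇒ m Body or Body ⇒ m n or Body ⇒ m n or n

Two distinct leftmost derivations for the same string.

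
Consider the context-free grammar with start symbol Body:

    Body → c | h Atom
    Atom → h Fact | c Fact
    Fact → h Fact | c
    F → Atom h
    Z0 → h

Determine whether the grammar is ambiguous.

Only Body, Atom, Fact are reachable from Body; ignoring the rest: The reachable rules are right-linear with at most one rule per (nonterminal, next-terminal) pair. Each input token forces the next rule, so parsing is deterministic.

Unambiguous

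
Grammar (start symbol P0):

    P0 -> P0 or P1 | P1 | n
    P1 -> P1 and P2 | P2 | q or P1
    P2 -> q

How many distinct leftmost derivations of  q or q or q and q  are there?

7

Parse trees for q or q or q and q:
  [P0 [P0 [P1 [P2 q]]] or [P1 [P1 q or [P1 [P2 q]]] and [P2 q]]]
  [P0 [P0 [P1 [P2 q]]] or [P1 q or [P1 [P1 [P2 q]] and [P2 q]]]]
  [P0 [P0 [P0 [P1 [P2 q]]] or [P1 [P2 q]]] or [P1 [P1 [P2 q]] and [P2 q]]]
  [P0 [P0 [P1 q or [P1 [P2 q]]]] or [P1 [P1 [P2 q]] and [P2 q]]]
  [P0 [P1 [P1 q or [P1 q or [P1 [P2 q]]]] and [P2 q]]]
  [P0 [P1 q or [P1 [P1 q or [P1 [P2 q]]] and [P2 q]]]]
  [P0 [P1 q or [P1 q or [P1 [P1 [P2 q]] and [P2 q]]]]]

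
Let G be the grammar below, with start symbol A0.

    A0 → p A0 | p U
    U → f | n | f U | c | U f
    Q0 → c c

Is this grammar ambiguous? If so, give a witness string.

Witness: p f f

Derivation 1: A0 ⇒ p U ⇒ p f U ⇒ p f f
Derivation 2: A0 ⇒ p U ⇒ p U f ⇒ p f f

Two distinct leftmost derivations for the same string.

Ambiguous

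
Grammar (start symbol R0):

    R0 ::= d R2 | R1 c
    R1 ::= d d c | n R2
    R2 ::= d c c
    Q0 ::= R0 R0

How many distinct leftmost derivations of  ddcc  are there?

Parse trees for ddcc:
  [R0 d [R2 d c c]]
  [R0 [R1 d d c] c]

2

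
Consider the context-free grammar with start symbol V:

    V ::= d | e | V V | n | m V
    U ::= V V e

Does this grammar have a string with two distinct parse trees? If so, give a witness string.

Ambiguous

Witness: d d d

Derivation 1: V ⇒ V V ⇒ d V ⇒ d V V ⇒ d d V ⇒ d d d
Derivation 2: V ⇒ V V ⇒ V V V ⇒ d V V ⇒ d d V ⇒ d d d

Two distinct leftmost derivations for the same string.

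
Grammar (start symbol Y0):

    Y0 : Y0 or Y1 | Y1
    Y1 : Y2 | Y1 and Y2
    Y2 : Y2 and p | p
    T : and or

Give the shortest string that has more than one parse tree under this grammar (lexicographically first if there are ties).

length 1: no string has ≥2 trees
length 3: p and p has 2 parse trees

Two derivations of p and p:
  Y0 ⇒ Y1 ⇒ Y2 ⇒ Y2 and p ⇒ p and p
  Y0 ⇒ Y1 ⇒ Y1 and Y2 ⇒ Y2 and Y2 ⇒ p and Y2 ⇒ p and p

p and p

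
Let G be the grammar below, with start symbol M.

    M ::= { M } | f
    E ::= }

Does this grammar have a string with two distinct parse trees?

Unambiguous

(E is unreachable from M, so its rules don't affect L(M).) L(M) is { openⁿ atom closeⁿ : n ≥ 0 }. The bracket depth fixes n, and the derivation is forced at every step.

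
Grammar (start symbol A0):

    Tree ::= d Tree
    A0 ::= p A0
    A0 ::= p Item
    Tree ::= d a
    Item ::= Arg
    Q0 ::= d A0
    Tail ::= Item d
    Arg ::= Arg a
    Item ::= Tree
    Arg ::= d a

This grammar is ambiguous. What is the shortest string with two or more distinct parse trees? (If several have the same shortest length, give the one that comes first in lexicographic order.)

p d a

length 3: p d a has 2 parse trees

Two derivations of p d a:
  A0 ⇒ p Item ⇒ p Arg ⇒ p d a
  A0 ⇒ p Item ⇒ p Tree ⇒ p d a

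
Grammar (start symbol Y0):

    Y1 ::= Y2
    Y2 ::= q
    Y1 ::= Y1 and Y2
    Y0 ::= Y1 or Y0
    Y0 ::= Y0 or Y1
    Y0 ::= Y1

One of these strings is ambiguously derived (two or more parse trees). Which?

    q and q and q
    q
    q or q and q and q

q and q and q: 1 tree
q: 1 tree
q or q and q and q: 2 trees

q or q and q and q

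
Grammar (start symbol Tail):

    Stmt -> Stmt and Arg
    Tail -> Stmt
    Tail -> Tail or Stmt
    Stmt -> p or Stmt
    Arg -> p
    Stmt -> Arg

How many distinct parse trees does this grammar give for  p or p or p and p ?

Parse trees for p or p or p and p:
  [Tail [Stmt [Stmt p or [Stmt p or [Stmt [Arg p]]]] and [Arg p]]]
  [Tail [Stmt p or [Stmt [Stmt p or [Stmt [Arg p]]] and [Arg p]]]]
  [Tail [Stmt p or [Stmt p or [Stmt [Stmt [Arg p]] and [Arg p]]]]]
  [Tail [Tail [Stmt [Arg p]]] or [Stmt [Stmt p or [Stmt [Arg p]]] and [Arg p]]]
  [Tail [Tail [Stmt [Arg p]]] or [Stmt p or [Stmt [Stmt [Arg p]] and [Arg p]]]]
  [Tail [Tail [Stmt p or [Stmt [Arg p]]]] or [Stmt [Stmt [Arg p]] and [Arg p]]]
  [Tail [Tail [Tail [Stmt [Arg p]]] or [Stmt [Arg p]]] or [Stmt [Stmt [Arg p]] and [Arg p]]]

7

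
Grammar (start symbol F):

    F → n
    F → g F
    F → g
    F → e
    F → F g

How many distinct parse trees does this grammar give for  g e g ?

2

Parse trees for g e g:
  [F g [F [F e] g]]
  [F [F g [F e]] g]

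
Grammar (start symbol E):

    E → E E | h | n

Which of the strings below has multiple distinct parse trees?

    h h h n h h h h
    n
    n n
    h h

h h h n h h h h: 429 trees
n: 1 tree
n n: 1 tree
h h: 1 tree

h h h n h h h h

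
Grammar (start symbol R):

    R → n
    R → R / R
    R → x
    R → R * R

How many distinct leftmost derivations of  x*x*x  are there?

2

Parse trees for x*x*x:
  [R [R x] * [R [R x] * [R x]]]
  [R [R [R x] * [R x]] * [R x]]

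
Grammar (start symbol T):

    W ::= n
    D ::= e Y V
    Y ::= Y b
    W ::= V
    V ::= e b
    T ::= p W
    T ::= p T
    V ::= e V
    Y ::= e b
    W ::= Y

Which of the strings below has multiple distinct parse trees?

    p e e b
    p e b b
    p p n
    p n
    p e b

p e e b: 1 tree
p e b b: 1 tree
p p n: 1 tree
p n: 1 tree
p e b: 2 trees

p e b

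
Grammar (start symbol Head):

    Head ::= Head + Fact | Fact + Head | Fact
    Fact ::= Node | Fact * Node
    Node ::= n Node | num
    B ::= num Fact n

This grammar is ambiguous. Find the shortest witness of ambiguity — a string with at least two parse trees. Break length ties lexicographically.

length 1: no string has ≥2 trees
length 2: no string has ≥2 trees
length 3: num + num has 2 parse trees

Two derivations of num + num:
  Head ⇒ Head + Fact ⇒ Fact + Fact ⇒ Node + Fact ⇒ num + Fact ⇒ num + Node ⇒ num + num
  Head ⇒ Fact + Head ⇒ Node + Head ⇒ num + Head ⇒ num + Fact ⇒ num + Node ⇒ num + num

num + num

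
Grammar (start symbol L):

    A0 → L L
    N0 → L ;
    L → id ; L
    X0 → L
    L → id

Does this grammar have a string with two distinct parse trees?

(A0, N0, X0 are unreachable from L, so their rules don't affect L(L).) The reachable grammar is A → atom sep A | atom. Each atom is followed by either the separator (recurse) or end-of-string (stop) — no choice point.

Unambiguous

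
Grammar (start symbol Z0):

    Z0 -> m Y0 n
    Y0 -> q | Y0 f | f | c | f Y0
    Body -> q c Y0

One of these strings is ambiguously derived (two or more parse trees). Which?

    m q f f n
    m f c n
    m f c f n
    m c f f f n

m f c f n

m q f f n: 1 tree
m f c n: 1 tree
m f c f n: 2 trees
m c f f f n: 1 tree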